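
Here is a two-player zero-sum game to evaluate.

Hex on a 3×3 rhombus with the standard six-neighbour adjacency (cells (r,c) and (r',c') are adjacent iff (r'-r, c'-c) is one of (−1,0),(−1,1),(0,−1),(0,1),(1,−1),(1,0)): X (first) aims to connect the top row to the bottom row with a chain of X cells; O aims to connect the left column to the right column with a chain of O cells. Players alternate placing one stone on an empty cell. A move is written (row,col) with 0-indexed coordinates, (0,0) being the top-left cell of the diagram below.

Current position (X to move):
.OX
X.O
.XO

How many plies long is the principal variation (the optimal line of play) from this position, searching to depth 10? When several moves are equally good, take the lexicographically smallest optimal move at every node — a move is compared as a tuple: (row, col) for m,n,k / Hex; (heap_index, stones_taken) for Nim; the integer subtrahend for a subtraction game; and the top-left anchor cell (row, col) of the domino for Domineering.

[.OX/X.O/.XO] X move#1: (0,0):+1/XOX/X.O/.XO*, (1,1):+1/.OX/XXO/.XO, (2,0):+1/.OX/X.O/XXO
[XOX/X.O/.XO] O move#2: (1,1):-1/XOX/XOO/.XO*, (2,0):-1/XOX/X.O/OXO
[XOX/XOO/.XO] X move#3: (2,0):+1/XOX/XOO/XXO*
[XOX/XOO/XXO] end (terminal -1, O#4); searched .OX/X.O/.XO to 10

PV length from [.OX/X.O/.XO]: 3 plies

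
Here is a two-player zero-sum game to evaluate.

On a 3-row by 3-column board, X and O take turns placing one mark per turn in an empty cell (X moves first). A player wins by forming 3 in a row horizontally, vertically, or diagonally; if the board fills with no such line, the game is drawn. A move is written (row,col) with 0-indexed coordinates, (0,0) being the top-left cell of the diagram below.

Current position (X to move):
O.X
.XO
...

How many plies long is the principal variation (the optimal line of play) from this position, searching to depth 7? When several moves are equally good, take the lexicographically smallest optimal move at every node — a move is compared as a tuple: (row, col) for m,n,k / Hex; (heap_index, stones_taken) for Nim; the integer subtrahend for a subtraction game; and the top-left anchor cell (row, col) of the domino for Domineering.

PV length from [O.X/.XO/...]: 3 plies

ply 1, X at O.X/.XO/... | (0,1)=+1→OXX/.XO/...*; (1,0)=+0→O.X/XXO/...; (2,0)=+1→O.X/.XO/X..; (2,1)=+1→O.X/.XO/.X.; (2,2)=+0→O.X/.XO/..X
ply 2, O at OXX/.XO/... | (1,0)=-1→OXX/OXO/...*; (2,0)=-1→OXX/.XO/O..; (2,1)=-1→OXX/.XO/.O.; (2,2)=-1→OXX/.XO/..O
ply 3, X at OXX/OXO/... | (2,0)=+1→OXX/OXO/X..*; (2,1)=+1→OXX/OXO/.X.; (2,2)=-1→OXX/OXO/..X
ply 4: OXX/OXO/X.. is terminal -1 (O); from O.X/.XO/... depth 7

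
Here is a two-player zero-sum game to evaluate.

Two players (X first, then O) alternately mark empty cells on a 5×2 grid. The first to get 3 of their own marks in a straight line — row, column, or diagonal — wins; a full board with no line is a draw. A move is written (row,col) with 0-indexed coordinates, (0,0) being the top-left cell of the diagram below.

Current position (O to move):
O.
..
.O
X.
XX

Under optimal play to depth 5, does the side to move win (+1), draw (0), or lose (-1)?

ply 1, O at O./../.O/X./XX | (0,1)=-1→OO/../.O/X./XX; (1,0)=-1→O./O./.O/X./XX; (1,1)=-1→O./.O/.O/X./XX; (2,0)=+1→O./../OO/X./XX*; (3,1)=-1→O./../.O/XO/XX
ply 2, X at O./../OO/X./XX | (0,1)=-1→OX/../OO/X./XX*; (1,0)=-1→O./X./OO/X./XX; (1,1)=-1→O./.X/OO/X./XX; (3,1)=-1→O./../OO/XX/XX
ply 3, O at OX/../OO/X./XX | (1,0)=+1→OX/O./OO/X./XX*; (1,1)=+1→OX/.O/OO/X./XX; (3,1)=+1→OX/../OO/XO/XX
ply 4: OX/O./OO/X./XX is terminal -1 (X); from O./../.O/X./XX depth 5

value(O./../.O/X./XX, O) = +1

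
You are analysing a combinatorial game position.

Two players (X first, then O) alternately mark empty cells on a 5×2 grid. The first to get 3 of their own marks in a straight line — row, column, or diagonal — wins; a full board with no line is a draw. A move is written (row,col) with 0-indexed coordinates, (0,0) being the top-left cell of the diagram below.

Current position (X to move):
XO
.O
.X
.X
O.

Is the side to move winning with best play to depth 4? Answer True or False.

X winning at [XO/.O/.X/.X/O.]: True

[XO/.O/.X/.X/O.] X move#1: (1,0):+1/XO/XO/.X/.X/O.*, (2,0):+1/XO/.O/XX/.X/O., (3,0):+0/XO/.O/.X/XX/O., (4,1):+1/XO/.O/.X/.X/OX
[XO/XO/.X/.X/O.] O move#2: (2,0):-1/XO/XO/OX/.X/O.*, (3,0):-1/XO/XO/.X/OX/O., (4,1):-1/XO/XO/.X/.X/OO
[XO/XO/OX/.X/O.] X move#3: (3,0):+0/XO/XO/OX/XX/O., (4,1):+1/XO/XO/OX/.X/OX*
[XO/XO/OX/.X/OX] end (terminal -1, O#4); searched XO/.O/.X/.X/O. to 4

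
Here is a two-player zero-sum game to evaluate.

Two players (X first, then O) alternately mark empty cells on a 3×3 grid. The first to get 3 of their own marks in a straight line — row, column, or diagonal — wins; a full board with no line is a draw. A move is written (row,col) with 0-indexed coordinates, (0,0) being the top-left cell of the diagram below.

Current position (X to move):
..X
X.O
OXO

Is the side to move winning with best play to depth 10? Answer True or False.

X winning at [..X/X.O/OXO]: True

[..X/X.O/OXO] X move#1: (0,0):+0/X.X/X.O/OXO, (0,1):+1/.XX/X.O/OXO*, (1,1):+0/..X/XXO/OXO
[.XX/X.O/OXO] O move#2: (0,0):-1/OXX/X.O/OXO*, (1,1):-1/.XX/XOO/OXO
[OXX/X.O/OXO] X move#3: (1,1):+1/OXX/XXO/OXO*
[OXX/XXO/OXO] end (terminal -1, O#4); searched ..X/X.O/OXO to 10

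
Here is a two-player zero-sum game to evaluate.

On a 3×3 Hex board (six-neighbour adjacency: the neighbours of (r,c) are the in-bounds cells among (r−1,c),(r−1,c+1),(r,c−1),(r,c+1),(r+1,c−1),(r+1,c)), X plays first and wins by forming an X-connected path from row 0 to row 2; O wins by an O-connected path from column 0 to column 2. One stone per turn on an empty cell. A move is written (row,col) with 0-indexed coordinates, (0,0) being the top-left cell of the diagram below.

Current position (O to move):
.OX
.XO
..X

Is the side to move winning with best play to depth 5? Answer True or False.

ply 1, O at .OX/.XO/..X | (0,0)=-1→OOX/.XO/..X*; (1,0)=-1→.OX/OXO/..X; (2,0)=-1→.OX/.XO/O.X; (2,1)=-1→.OX/.XO/.OX
ply 2, X at OOX/.XO/..X | (1,0)=+1→OOX/XXO/..X*; (2,0)=+1→OOX/.XO/X.X; (2,1)=+1→OOX/.XO/.XX
ply 3, O at OOX/XXO/..X | (2,0)=-1→OOX/XXO/O.X*; (2,1)=-1→OOX/XXO/.OX
ply 4, X at OOX/XXO/O.X | (2,1)=+1→OOX/XXO/OXX*
ply 5: OOX/XXO/OXX is terminal -1 (O); from .OX/.XO/..X depth 5

O winning at [.OX/.XO/..X]: False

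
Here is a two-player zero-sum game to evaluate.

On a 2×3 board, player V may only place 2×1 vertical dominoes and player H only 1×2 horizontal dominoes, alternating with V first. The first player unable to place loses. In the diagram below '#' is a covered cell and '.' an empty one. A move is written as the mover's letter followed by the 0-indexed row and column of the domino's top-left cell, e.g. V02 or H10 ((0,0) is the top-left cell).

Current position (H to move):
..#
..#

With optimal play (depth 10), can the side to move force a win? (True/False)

H winning at [..#/..#]: True

[..#/..#] H move#1: H00:+1/###/..#*, H10:+1/..#/###
[###/..#] end (terminal -1, V#2); searched ..#/..# to 10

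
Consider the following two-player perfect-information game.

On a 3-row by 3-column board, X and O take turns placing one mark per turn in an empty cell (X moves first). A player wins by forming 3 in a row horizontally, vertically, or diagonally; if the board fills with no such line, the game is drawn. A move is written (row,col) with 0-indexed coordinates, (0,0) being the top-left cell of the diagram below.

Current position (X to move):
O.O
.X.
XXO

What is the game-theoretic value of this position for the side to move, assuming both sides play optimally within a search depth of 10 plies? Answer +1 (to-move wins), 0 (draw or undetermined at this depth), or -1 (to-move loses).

value(O.O/.X./XXO, X) = +1

p1 X@[O.O/.X./XXO]: (0,1)[OXO/.X./XXO]+1* (1,0)[O.O/XX./XXO]-1 (1,2)[O.O/.XX/XXO]-1
p2 O@[OXO/.X./XXO] terminal -1; root [O.O/.X./XXO] d10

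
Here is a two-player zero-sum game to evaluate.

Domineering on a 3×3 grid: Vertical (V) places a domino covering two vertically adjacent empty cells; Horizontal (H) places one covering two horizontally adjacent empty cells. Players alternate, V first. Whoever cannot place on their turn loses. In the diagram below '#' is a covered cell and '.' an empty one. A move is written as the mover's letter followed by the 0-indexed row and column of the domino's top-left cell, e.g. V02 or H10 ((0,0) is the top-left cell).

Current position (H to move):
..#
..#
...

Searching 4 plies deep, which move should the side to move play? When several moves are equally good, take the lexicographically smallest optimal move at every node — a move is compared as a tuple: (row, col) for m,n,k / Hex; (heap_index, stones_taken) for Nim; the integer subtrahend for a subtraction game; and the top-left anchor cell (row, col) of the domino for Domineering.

p1 H@[..#/..#/...]: H00[###/..#/...]-1 H10[..#/###/...]+1* H20[..#/..#/##.]-1 H21[..#/..#/.##]-1
p2 V@[..#/###/...] terminal -1; root [..#/..#/...] d4

H's best at [..#/..#/...]: H10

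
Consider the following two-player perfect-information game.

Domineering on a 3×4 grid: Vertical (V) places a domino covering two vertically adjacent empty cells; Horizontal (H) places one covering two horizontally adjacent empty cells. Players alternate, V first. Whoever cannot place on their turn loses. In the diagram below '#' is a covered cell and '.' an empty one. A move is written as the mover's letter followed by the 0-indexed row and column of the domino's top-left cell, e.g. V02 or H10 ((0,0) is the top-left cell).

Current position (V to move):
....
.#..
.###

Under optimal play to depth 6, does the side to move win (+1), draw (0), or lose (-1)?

value(..../.#../.###, V) = +1

ply 1, V at ..../.#../.### | V00=-1→#.../##../.###; V02=+1→..#./.##./.###*; V03=+1→...#/.#.#/.###; V10=-1→..../##../####
ply 2, H at ..#./.##./.### | H00=-1→###./.##./.###*
ply 3, V at ###./.##./.### | V03=+1→####/.###/.###*; V10=+1→###./###./####
ply 4: ####/.###/.### is terminal -1 (H); from ..../.#../.### depth 6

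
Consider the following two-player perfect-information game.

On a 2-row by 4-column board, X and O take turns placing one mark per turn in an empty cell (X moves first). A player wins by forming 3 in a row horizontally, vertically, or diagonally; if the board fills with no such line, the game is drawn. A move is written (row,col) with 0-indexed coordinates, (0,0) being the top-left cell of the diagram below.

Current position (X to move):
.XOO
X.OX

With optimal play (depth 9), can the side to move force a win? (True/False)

X winning at [.XOO/X.OX]: False

[.XOO/X.OX] X move#1: (0,0):+0/XXOO/X.OX*, (1,1):+0/.XOO/XXOX
[XXOO/X.OX] O move#2: (1,1):+0/XXOO/XOOX*
[XXOO/XOOX] end (terminal +0, X#3); searched .XOO/X.OX to 9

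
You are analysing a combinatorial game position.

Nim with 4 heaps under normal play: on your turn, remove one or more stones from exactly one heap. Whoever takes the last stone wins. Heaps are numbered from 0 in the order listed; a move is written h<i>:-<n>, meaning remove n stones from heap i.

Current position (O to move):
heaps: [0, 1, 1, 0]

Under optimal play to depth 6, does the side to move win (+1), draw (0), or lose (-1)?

p1 O@[(0,1,1,0)]: h1:-1[(0,0,1,0)]-1* h2:-1[(0,1,0,0)]-1
p2 X@[(0,0,1,0)]: h2:-1[(0,0,0,0)]+1*
p3 O@[(0,0,0,0)] terminal -1; root [(0,1,1,0)] d6

value((0,1,1,0), O) = -1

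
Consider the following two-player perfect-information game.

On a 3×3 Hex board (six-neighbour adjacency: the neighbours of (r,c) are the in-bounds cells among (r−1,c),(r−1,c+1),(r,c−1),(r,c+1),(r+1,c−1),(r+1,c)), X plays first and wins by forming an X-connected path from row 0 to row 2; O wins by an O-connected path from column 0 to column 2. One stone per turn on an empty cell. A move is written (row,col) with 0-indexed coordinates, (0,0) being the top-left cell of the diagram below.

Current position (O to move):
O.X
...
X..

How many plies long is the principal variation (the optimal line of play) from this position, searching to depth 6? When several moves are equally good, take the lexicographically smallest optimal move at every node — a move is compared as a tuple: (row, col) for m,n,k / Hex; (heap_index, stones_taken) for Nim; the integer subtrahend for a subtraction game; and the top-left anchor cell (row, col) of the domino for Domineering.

[O.X/.../X..] O move#1: (0,1):-1/OOX/.../X..*, (1,0):-1/O.X/O../X.., (1,1):-1/O.X/.O./X.., (1,2):-1/O.X/..O/X.., (2,1):-1/O.X/.../XO., (2,2):-1/O.X/.../X.O
[OOX/.../X..] X move#2: (1,0):+1/OOX/X../X..*, (1,1):+1/OOX/.X./X.., (1,2):+1/OOX/..X/X.., (2,1):+1/OOX/.../XX., (2,2):+1/OOX/.../X.X
[OOX/X../X..] O move#3: (1,1):-1/OOX/XO./X..*, (1,2):-1/OOX/X.O/X.., (2,1):-1/OOX/X../XO., (2,2):-1/OOX/X../X.O
[OOX/XO./X..] X move#4: (1,2):+1/OOX/XOX/X..*, (2,1):-1/OOX/XO./XX., (2,2):-1/OOX/XO./X.X
[OOX/XOX/X..] O move#5: (2,1):-1/OOX/XOX/XO.*, (2,2):-1/OOX/XOX/X.O
[OOX/XOX/XO.] X move#6: (2,2):+1/OOX/XOX/XOX*
[OOX/XOX/XOX] end (terminal -1, O#7); searched O.X/.../X.. to 6

PV length from [O.X/.../X..]: 6 plies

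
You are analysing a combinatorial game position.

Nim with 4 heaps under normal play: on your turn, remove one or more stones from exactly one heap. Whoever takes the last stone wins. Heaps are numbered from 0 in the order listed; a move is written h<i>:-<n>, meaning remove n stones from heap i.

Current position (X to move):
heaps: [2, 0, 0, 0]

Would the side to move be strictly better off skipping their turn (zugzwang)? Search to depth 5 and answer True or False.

zugzwang((2,0,0,0), X) = False

[(2,0,0,0)] X move#1: h0:-1:-1/(1,0,0,0), h0:-2:+1/(0,0,0,0)*
[(0,0,0,0)] end (terminal -1, O#2); searched (2,0,0,0) to 5
if X skipped the turn, O would face:
~ [(2,0,0,0)] O move#1: h0:-1:-1/(1,0,0,0), h0:-2:+1/(0,0,0,0)*
~ [(0,0,0,0)] end (terminal -1, X#2); searched (2,0,0,0) to 5
compare (X): move=+1 vs pass=-1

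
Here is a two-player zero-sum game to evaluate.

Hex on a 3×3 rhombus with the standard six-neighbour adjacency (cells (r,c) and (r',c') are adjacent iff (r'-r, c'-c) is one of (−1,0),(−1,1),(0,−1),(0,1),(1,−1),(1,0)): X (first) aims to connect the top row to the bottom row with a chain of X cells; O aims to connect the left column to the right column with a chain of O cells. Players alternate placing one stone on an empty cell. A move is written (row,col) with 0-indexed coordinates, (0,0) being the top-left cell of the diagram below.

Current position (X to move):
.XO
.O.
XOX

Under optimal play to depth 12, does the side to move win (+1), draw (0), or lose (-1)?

p1 X@[.XO/.O./XOX]: (0,0)[XXO/.O./XOX]-1 (1,0)[.XO/XO./XOX]+1* (1,2)[.XO/.OX/XOX]-1
p2 O@[.XO/XO./XOX] terminal -1; root [.XO/.O./XOX] d12

value(.XO/.O./XOX, X) = +1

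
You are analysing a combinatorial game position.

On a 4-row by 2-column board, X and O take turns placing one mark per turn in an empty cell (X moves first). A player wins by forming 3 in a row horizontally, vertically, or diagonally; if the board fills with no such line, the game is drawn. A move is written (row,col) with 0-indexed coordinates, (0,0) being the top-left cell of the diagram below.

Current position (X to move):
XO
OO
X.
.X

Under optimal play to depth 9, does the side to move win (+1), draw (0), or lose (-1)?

value(XO/OO/X./.X, X) = 0

ply 1, X at XO/OO/X./.X | (2,1)=+0→XO/OO/XX/.X*; (3,0)=-1→XO/OO/X./XX
ply 2, O at XO/OO/XX/.X | (3,0)=+0→XO/OO/XX/OX*
ply 3: XO/OO/XX/OX is terminal +0 (X); from XO/OO/X./.X depth 9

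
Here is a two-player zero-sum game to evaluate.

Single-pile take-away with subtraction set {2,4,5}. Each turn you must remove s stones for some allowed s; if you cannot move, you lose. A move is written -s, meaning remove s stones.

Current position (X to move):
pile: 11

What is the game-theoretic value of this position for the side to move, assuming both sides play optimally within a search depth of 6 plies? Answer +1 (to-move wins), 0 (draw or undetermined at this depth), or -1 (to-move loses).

ply 1, X at 11 | -2=-1→9; -4=+1→7*; -5=-1→6
ply 2, O at 7 | -2=-1→5*; -4=-1→3; -5=-1→2
ply 3, X at 5 | -2=-1→3; -4=+1→1*; -5=+1→0
ply 4: 1 is terminal -1 (O); from 11 depth 6

value(11, X) = +1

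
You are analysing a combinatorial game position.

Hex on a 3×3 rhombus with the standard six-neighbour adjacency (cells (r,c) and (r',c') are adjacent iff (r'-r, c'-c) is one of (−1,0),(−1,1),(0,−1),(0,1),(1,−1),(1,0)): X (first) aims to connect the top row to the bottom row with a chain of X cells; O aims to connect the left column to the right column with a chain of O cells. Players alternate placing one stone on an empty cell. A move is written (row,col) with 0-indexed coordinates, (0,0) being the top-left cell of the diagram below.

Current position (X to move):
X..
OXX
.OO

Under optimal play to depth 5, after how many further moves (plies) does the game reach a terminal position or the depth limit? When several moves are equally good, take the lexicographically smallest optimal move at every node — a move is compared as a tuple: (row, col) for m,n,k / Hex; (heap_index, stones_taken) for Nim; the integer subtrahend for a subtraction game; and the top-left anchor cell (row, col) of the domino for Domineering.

PV length from [X../OXX/.OO]: 3 plies

p1 X@[X../OXX/.OO]: (0,1)[XX./OXX/.OO]-1 (0,2)[X.X/OXX/.OO]-1 (2,0)[X../OXX/XOO]+1*
p2 O@[X../OXX/XOO]: (0,1)[XO./OXX/XOO]-1* (0,2)[X.O/OXX/XOO]-1
p3 X@[XO./OXX/XOO]: (0,2)[XOX/OXX/XOO]+1*
p4 O@[XOX/OXX/XOO] terminal -1; root [X../OXX/.OO] d5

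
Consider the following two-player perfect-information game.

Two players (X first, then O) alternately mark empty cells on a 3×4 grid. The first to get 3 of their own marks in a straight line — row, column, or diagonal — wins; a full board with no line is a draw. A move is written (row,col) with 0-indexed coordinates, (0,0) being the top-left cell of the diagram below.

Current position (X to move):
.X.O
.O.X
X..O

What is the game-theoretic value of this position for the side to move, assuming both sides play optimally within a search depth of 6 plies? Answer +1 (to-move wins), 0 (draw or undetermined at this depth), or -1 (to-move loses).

value(.X.O/.O.X/X..O, X) = +1

[.X.O/.O.X/X..O] X move#1: (0,0):+1/XX.O/.O.X/X..O*, (0,2):+1/.XXO/.O.X/X..O, (1,0):+0/.X.O/XO.X/X..O, (1,2):-1/.X.O/.OXX/X..O, (2,1):+1/.X.O/.O.X/XX.O, (2,2):+0/.X.O/.O.X/X.XO
[XX.O/.O.X/X..O] O move#2: (0,2):-1/XXOO/.O.X/X..O*, (1,0):-1/XX.O/OO.X/X..O, (1,2):-1/XX.O/.OOX/X..O, (2,1):-1/XX.O/.O.X/XO.O, (2,2):-1/XX.O/.O.X/X.OO
[XXOO/.O.X/X..O] X move#3: (1,0):+1/XXOO/XO.X/X..O*, (1,2):+0/XXOO/.OXX/X..O, (2,1):+1/XXOO/.O.X/XX.O, (2,2):+1/XXOO/.O.X/X.XO
[XXOO/XO.X/X..O] end (terminal -1, O#4); searched .X.O/.O.X/X..O to 6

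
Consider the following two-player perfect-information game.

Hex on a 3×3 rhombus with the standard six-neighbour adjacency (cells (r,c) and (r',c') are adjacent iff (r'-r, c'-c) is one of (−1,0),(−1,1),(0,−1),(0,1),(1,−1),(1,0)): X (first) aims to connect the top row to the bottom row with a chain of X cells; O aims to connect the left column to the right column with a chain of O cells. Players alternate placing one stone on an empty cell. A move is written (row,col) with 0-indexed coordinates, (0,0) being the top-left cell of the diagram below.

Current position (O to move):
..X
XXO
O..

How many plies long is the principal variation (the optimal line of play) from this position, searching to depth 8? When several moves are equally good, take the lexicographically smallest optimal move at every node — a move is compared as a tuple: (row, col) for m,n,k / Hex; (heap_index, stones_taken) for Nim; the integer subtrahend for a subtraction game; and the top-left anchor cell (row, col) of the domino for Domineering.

PV length from [..X/XXO/O..]: 1 ply

ply 1, O at ..X/XXO/O.. | (0,0)=-1→O.X/XXO/O..; (0,1)=-1→.OX/XXO/O..; (2,1)=+1→..X/XXO/OO.*; (2,2)=-1→..X/XXO/O.O
ply 2: ..X/XXO/OO. is terminal -1 (X); from ..X/XXO/O.. depth 8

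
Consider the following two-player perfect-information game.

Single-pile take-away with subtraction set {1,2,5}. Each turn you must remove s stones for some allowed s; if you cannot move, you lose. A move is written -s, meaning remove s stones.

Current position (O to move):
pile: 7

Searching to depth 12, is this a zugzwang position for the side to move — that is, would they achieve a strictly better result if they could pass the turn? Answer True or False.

[7] O move#1: -1:+1/6*, -2:-1/5, -5:-1/2
[6] X move#2: -1:-1/5*, -2:-1/4, -5:-1/1
[5] O move#3: -1:-1/4, -2:+1/3*, -5:+1/0
[3] X move#4: -1:-1/2*, -2:-1/1
[2] O move#5: -1:-1/1, -2:+1/0*
[0] end (terminal -1, X#6); searched 7 to 12
pass branch (X moves first from the same position):
  | [7] X move#1: -1:+1/6*, -2:-1/5, -5:-1/2
  | [6] O move#2: -1:-1/5*, -2:-1/4, -5:-1/1
  | [5] X move#3: -1:-1/4, -2:+1/3*, -5:+1/0
  | [3] O move#4: -1:-1/2*, -2:-1/1
  | [2] X move#5: -1:-1/1, -2:+1/0*
  | [0] end (terminal -1, O#6); searched 7 to 12
O moving scores +1; O passing scores -1

zugzwang(7, O) = False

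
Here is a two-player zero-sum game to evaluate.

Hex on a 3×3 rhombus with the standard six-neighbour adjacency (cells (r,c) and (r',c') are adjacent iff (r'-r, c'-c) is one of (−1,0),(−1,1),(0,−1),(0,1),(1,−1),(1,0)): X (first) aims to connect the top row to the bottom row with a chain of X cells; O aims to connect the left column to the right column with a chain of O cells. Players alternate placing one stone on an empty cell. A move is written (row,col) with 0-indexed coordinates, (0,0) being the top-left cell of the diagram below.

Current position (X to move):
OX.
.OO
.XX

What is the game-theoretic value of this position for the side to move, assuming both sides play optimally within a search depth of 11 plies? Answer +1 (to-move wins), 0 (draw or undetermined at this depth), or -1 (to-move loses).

value(OX./.OO/.XX, X) = -1

p1 X@[OX./.OO/.XX]: (0,2)[OXX/.OO/.XX]-1* (1,0)[OX./XOO/.XX]-1 (2,0)[OX./.OO/XXX]-1
p2 O@[OXX/.OO/.XX]: (1,0)[OXX/OOO/.XX]+1* (2,0)[OXX/.OO/OXX]+1
p3 X@[OXX/OOO/.XX] terminal -1; root [OX./.OO/.XX] d11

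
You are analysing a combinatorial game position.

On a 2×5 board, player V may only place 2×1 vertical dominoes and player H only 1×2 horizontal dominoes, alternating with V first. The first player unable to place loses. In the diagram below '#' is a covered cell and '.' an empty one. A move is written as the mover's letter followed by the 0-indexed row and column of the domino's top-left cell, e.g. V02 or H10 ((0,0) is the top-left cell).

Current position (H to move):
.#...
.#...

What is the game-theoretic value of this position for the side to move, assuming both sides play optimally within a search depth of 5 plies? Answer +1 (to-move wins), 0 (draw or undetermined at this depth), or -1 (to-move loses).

[.#.../.#...] H move#1: H02:-1/.###./.#...*, H03:-1/.#.##/.#..., H12:-1/.#.../.###., H13:-1/.#.../.#.##
[.###./.#...] V move#2: V00:-1/####./##..., V04:+1/.####/.#..#*
[.####/.#..#] H move#3: H12:-1/.####/.####*
[.####/.####] V move#4: V00:+1/#####/#####*
[#####/#####] end (terminal -1, H#5); searched .#.../.#... to 5

value(.#.../.#..., H) = -1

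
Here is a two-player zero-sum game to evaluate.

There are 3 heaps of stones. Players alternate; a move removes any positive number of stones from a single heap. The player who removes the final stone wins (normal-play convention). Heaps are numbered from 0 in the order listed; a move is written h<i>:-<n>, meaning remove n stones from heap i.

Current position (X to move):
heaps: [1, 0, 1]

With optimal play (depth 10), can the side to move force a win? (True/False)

[(1,0,1)] X move#1: h0:-1:-1/(0,0,1)*, h2:-1:-1/(1,0,0)
[(0,0,1)] O move#2: h2:-1:+1/(0,0,0)*
[(0,0,0)] end (terminal -1, X#3); searched (1,0,1) to 10

X winning at [(1,0,1)]: False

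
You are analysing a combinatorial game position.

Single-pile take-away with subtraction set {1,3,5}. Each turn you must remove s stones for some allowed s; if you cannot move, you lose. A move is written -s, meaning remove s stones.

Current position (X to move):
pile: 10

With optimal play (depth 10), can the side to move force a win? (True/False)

[10] X move#1: -1:-1/9*, -3:-1/7, -5:-1/5
[9] O move#2: -1:+1/8*, -3:+1/6, -5:+1/4
[8] X move#3: -1:-1/7*, -3:-1/5, -5:-1/3
[7] O move#4: -1:+1/6*, -3:+1/4, -5:+1/2
[6] X move#5: -1:-1/5*, -3:-1/3, -5:-1/1
[5] O move#6: -1:+1/4*, -3:+1/2, -5:+1/0
[4] X move#7: -1:-1/3*, -3:-1/1
[3] O move#8: -1:+1/2*, -3:+1/0
[2] X move#9: -1:-1/1*
[1] O move#10: -1:+1/0*
[0] end (terminal -1, X#11); searched 10 to 10

X winning at [10]: False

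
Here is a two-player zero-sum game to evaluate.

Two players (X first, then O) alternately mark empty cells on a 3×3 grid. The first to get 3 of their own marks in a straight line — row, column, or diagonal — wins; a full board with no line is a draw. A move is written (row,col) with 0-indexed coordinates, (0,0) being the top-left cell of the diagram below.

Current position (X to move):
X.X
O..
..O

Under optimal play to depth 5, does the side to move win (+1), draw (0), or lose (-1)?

p1 X@[X.X/O../..O]: (0,1)[XXX/O../..O]+1* (1,1)[X.X/OX./..O]+1 (1,2)[X.X/O.X/..O]+0 (2,0)[X.X/O../X.O]+1 (2,1)[X.X/O../.XO]+0
p2 O@[XXX/O../..O] terminal -1; root [X.X/O../..O] d5

value(X.X/O../..O, X) = +1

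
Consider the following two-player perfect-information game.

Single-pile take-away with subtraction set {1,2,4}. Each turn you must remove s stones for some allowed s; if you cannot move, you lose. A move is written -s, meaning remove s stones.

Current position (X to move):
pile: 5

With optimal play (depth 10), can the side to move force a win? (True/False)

[5] X move#1: -1:-1/4, -2:+1/3*, -4:-1/1
[3] O move#2: -1:-1/2*, -2:-1/1
[2] X move#3: -1:-1/1, -2:+1/0*
[0] end (terminal -1, O#4); searched 5 to 10

X winning at [5]: True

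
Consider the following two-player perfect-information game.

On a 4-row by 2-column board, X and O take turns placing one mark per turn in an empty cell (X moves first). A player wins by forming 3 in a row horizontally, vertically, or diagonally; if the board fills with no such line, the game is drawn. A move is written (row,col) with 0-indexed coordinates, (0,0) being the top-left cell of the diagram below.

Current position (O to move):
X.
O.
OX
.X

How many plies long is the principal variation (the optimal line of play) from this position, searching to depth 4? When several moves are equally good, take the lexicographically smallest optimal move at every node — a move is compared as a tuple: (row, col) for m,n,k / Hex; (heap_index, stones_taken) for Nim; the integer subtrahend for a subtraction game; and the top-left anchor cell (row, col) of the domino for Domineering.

ply 1, O at X./O./OX/.X | (0,1)=-1→XO/O./OX/.X; (1,1)=+0→X./OO/OX/.X; (3,0)=+1→X./O./OX/OX*
ply 2: X./O./OX/OX is terminal -1 (X); from X./O./OX/.X depth 4

PV length from [X./O./OX/.X]: 1 ply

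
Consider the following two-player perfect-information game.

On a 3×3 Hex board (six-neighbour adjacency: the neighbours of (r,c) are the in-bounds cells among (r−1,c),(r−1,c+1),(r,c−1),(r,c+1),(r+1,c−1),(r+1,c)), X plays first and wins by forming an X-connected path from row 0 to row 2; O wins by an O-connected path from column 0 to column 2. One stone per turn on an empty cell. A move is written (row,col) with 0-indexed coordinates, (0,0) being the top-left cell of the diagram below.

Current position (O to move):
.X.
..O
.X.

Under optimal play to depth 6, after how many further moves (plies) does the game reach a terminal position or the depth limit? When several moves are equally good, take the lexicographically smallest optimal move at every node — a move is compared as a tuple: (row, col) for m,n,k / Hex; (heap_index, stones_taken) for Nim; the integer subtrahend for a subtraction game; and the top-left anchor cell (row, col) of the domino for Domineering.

PV length from [.X./..O/.X.]: 5 plies

ply 1, O at .X./..O/.X. | (0,0)=-1→OX./..O/.X.; (0,2)=-1→.XO/..O/.X.; (1,0)=-1→.X./O.O/.X.; (1,1)=+1→.X./.OO/.X.*; (2,0)=-1→.X./..O/OX.; (2,2)=-1→.X./..O/.XO
ply 2, X at .X./.OO/.X. | (0,0)=-1→XX./.OO/.X.*; (0,2)=-1→.XX/.OO/.X.; (1,0)=-1→.X./XOO/.X.; (2,0)=-1→.X./.OO/XX.; (2,2)=-1→.X./.OO/.XX
ply 3, O at XX./.OO/.X. | (0,2)=+1→XXO/.OO/.X.*; (1,0)=+1→XX./OOO/.X.; (2,0)=+1→XX./.OO/OX.; (2,2)=+1→XX./.OO/.XO
ply 4, X at XXO/.OO/.X. | (1,0)=-1→XXO/XOO/.X.*; (2,0)=-1→XXO/.OO/XX.; (2,2)=-1→XXO/.OO/.XX
ply 5, O at XXO/XOO/.X. | (2,0)=+1→XXO/XOO/OX.*; (2,2)=-1→XXO/XOO/.XO
ply 6: XXO/XOO/OX. is terminal -1 (X); from .X./..O/.X. depth 6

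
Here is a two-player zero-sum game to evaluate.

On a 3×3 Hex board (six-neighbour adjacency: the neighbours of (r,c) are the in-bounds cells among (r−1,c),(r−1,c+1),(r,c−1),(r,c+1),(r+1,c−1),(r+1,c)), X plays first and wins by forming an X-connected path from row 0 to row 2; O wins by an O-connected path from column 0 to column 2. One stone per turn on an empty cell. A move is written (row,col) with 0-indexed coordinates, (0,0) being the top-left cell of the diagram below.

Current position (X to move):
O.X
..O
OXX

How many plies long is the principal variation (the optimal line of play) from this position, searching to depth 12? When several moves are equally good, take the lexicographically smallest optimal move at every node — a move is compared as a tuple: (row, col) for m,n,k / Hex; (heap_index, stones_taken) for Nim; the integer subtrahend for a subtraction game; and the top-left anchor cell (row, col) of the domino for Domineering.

PV length from [O.X/..O/OXX]: 1 ply

p1 X@[O.X/..O/OXX]: (0,1)[OXX/..O/OXX]-1 (1,0)[O.X/X.O/OXX]-1 (1,1)[O.X/.XO/OXX]+1*
p2 O@[O.X/.XO/OXX] terminal -1; root [O.X/..O/OXX] d12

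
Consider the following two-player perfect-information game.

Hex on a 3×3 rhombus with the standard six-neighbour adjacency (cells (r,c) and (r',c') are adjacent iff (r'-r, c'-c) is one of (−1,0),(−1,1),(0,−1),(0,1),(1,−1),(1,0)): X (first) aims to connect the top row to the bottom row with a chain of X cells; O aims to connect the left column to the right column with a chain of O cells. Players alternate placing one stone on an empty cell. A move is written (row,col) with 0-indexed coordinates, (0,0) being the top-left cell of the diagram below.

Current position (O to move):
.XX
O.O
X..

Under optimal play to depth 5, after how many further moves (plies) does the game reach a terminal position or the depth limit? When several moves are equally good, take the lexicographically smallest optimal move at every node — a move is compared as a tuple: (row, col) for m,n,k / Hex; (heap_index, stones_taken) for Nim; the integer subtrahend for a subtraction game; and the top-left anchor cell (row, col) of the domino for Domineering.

[.XX/O.O/X..] O move#1: (0,0):-1/OXX/O.O/X.., (1,1):+1/.XX/OOO/X..*, (2,1):-1/.XX/O.O/XO., (2,2):-1/.XX/O.O/X.O
[.XX/OOO/X..] end (terminal -1, X#2); searched .XX/O.O/X.. to 5

PV length from [.XX/O.O/X..]: 1 ply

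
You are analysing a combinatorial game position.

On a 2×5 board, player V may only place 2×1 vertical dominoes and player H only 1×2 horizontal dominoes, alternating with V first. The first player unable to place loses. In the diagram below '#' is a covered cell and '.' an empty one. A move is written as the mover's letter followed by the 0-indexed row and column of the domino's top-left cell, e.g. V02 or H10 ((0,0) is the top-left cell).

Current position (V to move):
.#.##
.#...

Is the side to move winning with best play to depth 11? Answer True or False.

V winning at [.#.##/.#...]: True

[.#.##/.#...] V move#1: V00:-1/##.##/##..., V02:+1/.####/.##..*
[.####/.##..] H move#2: H13:-1/.####/.####*
[.####/.####] V move#3: V00:+1/#####/#####*
[#####/#####] end (terminal -1, H#4); searched .#.##/.#... to 11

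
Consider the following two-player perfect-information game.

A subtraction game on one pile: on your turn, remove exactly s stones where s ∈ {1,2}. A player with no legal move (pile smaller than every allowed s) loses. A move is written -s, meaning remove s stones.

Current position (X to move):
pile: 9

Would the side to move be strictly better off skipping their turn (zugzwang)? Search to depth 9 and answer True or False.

zugzwang(9, X) = True

p1 X@[9]: -1[8]-1* -2[7]-1
p2 O@[8]: -1[7]-1 -2[6]+1*
p3 X@[6]: -1[5]-1* -2[4]-1
p4 O@[5]: -1[4]-1 -2[3]+1*
p5 X@[3]: -1[2]-1* -2[1]-1
p6 O@[2]: -1[1]-1 -2[0]+1*
p7 X@[0] terminal -1; root [9] d9
pass branch (O moves first from the same position):
  | p1 O@[9]: -1[8]-1* -2[7]-1
  | p2 X@[8]: -1[7]-1 -2[6]+1*
  | p3 O@[6]: -1[5]-1* -2[4]-1
  | p4 X@[5]: -1[4]-1 -2[3]+1*
  | p5 O@[3]: -1[2]-1* -2[1]-1
  | p6 X@[2]: -1[1]-1 -2[0]+1*
  | p7 O@[0] terminal -1; root [9] d9
X moving scores -1; X passing scores +1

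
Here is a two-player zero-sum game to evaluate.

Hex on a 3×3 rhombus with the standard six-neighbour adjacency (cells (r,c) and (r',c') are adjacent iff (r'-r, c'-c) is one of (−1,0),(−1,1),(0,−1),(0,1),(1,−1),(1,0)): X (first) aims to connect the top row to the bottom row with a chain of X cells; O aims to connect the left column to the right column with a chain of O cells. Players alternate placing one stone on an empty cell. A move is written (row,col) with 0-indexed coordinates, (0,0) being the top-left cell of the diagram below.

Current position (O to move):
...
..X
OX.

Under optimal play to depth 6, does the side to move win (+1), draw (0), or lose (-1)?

value(.../..X/OX., O) = +1

ply 1, O at .../..X/OX. | (0,0)=-1→O../..X/OX.; (0,1)=-1→.O./..X/OX.; (0,2)=+1→..O/..X/OX.*; (1,0)=-1→.../O.X/OX.; (1,1)=-1→.../.OX/OX.; (2,2)=-1→.../..X/OXO
ply 2, X at ..O/..X/OX. | (0,0)=-1→X.O/..X/OX.*; (0,1)=-1→.XO/..X/OX.; (1,0)=-1→..O/X.X/OX.; (1,1)=-1→..O/.XX/OX.; (2,2)=-1→..O/..X/OXX
ply 3, O at X.O/..X/OX. | (0,1)=+1→XOO/..X/OX.*; (1,0)=+1→X.O/O.X/OX.; (1,1)=+1→X.O/.OX/OX.; (2,2)=-1→X.O/..X/OXO
ply 4, X at XOO/..X/OX. | (1,0)=-1→XOO/X.X/OX.*; (1,1)=-1→XOO/.XX/OX.; (2,2)=-1→XOO/..X/OXX
ply 5, O at XOO/X.X/OX. | (1,1)=+1→XOO/XOX/OX.*; (2,2)=-1→XOO/X.X/OXO
ply 6: XOO/XOX/OX. is terminal -1 (X); from .../..X/OX. depth 6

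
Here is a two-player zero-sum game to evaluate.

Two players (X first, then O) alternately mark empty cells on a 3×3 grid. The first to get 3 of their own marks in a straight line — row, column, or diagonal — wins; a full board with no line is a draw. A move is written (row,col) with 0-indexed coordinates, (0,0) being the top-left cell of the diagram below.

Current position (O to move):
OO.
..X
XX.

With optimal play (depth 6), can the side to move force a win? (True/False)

O winning at [OO./..X/XX.]: True

ply 1, O at OO./..X/XX. | (0,2)=+1→OOO/..X/XX.*; (1,0)=-1→OO./O.X/XX.; (1,1)=-1→OO./.OX/XX.; (2,2)=+1→OO./..X/XXO
ply 2: OOO/..X/XX. is terminal -1 (X); from OO./..X/XX. depth 6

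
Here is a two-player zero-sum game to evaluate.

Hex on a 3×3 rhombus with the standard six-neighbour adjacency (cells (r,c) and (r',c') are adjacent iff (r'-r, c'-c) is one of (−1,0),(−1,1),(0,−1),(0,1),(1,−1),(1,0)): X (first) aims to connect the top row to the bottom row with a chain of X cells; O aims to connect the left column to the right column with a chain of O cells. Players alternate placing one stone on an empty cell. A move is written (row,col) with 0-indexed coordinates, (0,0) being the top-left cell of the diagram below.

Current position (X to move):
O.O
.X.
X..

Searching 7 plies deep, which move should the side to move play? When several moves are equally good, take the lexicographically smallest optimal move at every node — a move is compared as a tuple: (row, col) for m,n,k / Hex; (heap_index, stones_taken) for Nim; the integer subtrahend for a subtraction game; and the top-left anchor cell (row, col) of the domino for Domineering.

p1 X@[O.O/.X./X..]: (0,1)[OXO/.X./X..]+1* (1,0)[O.O/XX./X..]-1 (1,2)[O.O/.XX/X..]-1 (2,1)[O.O/.X./XX.]-1 (2,2)[O.O/.X./X.X]-1
p2 O@[OXO/.X./X..] terminal -1; root [O.O/.X./X..] d7

X's best at [O.O/.X./X..]: (0,1)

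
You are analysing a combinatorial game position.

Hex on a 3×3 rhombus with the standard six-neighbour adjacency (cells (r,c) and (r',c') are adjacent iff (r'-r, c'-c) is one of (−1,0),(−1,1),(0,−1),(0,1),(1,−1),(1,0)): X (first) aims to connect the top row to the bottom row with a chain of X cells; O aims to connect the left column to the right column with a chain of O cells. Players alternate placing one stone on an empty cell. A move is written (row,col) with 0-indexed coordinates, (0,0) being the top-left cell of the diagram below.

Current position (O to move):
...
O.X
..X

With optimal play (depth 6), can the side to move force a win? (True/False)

ply 1, O at .../O.X/..X | (0,0)=-1→O../O.X/..X; (0,1)=-1→.O./O.X/..X; (0,2)=+1→..O/O.X/..X*; (1,1)=-1→.../OOX/..X; (2,0)=-1→.../O.X/O.X; (2,1)=-1→.../O.X/.OX
ply 2, X at ..O/O.X/..X | (0,0)=-1→X.O/O.X/..X*; (0,1)=-1→.XO/O.X/..X; (1,1)=-1→..O/OXX/..X; (2,0)=-1→..O/O.X/X.X; (2,1)=-1→..O/O.X/.XX
ply 3, O at X.O/O.X/..X | (0,1)=+1→XOO/O.X/..X*; (1,1)=+1→X.O/OOX/..X; (2,0)=+1→X.O/O.X/O.X; (2,1)=+1→X.O/O.X/.OX
ply 4: XOO/O.X/..X is terminal -1 (X); from .../O.X/..X depth 6

O winning at [.../O.X/..X]: True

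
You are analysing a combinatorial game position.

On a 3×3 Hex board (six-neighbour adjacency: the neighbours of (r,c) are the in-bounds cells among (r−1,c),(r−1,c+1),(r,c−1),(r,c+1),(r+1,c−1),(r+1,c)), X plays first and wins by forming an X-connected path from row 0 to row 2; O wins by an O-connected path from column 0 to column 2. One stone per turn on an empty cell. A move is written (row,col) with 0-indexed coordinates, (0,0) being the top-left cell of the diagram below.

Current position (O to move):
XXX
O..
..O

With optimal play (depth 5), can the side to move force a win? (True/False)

ply 1, O at XXX/O../..O | (1,1)=+1→XXX/OO./..O*; (1,2)=-1→XXX/O.O/..O; (2,0)=-1→XXX/O../O.O; (2,1)=+1→XXX/O../.OO
ply 2, X at XXX/OO./..O | (1,2)=-1→XXX/OOX/..O*; (2,0)=-1→XXX/OO./X.O; (2,1)=-1→XXX/OO./.XO
ply 3, O at XXX/OOX/..O | (2,0)=-1→XXX/OOX/O.O; (2,1)=+1→XXX/OOX/.OO*
ply 4: XXX/OOX/.OO is terminal -1 (X); from XXX/O../..O depth 5

O winning at [XXX/O../..O]: True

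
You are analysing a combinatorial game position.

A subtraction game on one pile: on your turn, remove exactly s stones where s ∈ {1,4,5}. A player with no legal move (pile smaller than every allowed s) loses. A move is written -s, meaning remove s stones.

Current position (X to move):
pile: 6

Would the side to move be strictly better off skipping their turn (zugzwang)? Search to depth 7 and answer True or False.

zugzwang(6, X) = False

p1 X@[6]: -1[5]-1 -4[2]+1* -5[1]-1
p2 O@[2]: -1[1]-1*
p3 X@[1]: -1[0]+1*
p4 O@[0] terminal -1; root [6] d7
suppose X passes — search the same position with O to move:
pass> p1 O@[6]: -1[5]-1 -4[2]+1* -5[1]-1
pass> p2 X@[2]: -1[1]-1*
pass> p3 O@[1]: -1[0]+1*
pass> p4 X@[0] terminal -1; root [6] d7
for X: play +1, pass -1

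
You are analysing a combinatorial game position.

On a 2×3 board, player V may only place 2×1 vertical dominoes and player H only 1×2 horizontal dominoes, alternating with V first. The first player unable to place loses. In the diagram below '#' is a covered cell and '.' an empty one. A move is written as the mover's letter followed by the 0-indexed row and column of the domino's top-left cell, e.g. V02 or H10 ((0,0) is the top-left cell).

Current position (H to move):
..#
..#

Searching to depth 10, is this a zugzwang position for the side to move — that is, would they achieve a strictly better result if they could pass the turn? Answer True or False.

zugzwang(..#/..#, H) = False

ply 1, H at ..#/..# | H00=+1→###/..#*; H10=+1→..#/###
ply 2: ###/..# is terminal -1 (V); from ..#/..# depth 10
if H skipped the turn, V would face:
~ ply 1, V at ..#/..# | V00=+1→#.#/#.#*; V01=+1→.##/.##
~ ply 2: #.#/#.# is terminal -1 (H); from ..#/..# depth 10
compare (H): move=+1 vs pass=-1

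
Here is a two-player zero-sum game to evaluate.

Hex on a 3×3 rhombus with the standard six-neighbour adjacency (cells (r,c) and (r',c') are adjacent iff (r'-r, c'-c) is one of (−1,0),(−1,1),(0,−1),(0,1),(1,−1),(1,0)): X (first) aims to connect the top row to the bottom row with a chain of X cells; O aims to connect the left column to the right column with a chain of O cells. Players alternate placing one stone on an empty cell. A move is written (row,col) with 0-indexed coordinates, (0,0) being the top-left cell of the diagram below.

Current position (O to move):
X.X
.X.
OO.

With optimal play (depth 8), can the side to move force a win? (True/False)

O winning at [X.X/.X./OO.]: True

[X.X/.X./OO.] O move#1: (0,1):+1/XOX/.X./OO.*, (1,0):+1/X.X/OX./OO., (1,2):+1/X.X/.XO/OO., (2,2):+1/X.X/.X./OOO
[XOX/.X./OO.] X move#2: (1,0):-1/XOX/XX./OO.*, (1,2):-1/XOX/.XX/OO., (2,2):-1/XOX/.X./OOX
[XOX/XX./OO.] O move#3: (1,2):+1/XOX/XXO/OO.*, (2,2):+1/XOX/XX./OOO
[XOX/XXO/OO.] end (terminal -1, X#4); searched X.X/.X./OO. to 8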